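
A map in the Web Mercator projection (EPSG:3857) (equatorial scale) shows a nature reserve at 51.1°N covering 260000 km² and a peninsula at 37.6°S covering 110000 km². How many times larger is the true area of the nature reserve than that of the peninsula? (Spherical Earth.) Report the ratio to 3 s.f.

1.48

Mercator's areal exaggeration is sec²φ; hence true area = (apparent area) · cos²φ.
True area of nature reserve: 260000 × cos²(51.1°) = 260000 × 0.3943 = 102500 km².
True area of peninsula: 110000 × cos²(37.6°) = 110000 × 0.6277 = 69050 km².
Ratio = 102500 / 69050 ≈ 1.48.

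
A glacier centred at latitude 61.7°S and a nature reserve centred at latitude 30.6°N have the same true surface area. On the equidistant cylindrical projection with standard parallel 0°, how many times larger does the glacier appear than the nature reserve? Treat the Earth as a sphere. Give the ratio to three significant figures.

1.82

For the equirectangular projection with φ₀ = 0 (plate carrée), h = 1 along meridians and k = sec φ along parallels.
Areal scale at 61.7°: h·k = 1.000 × 2.109 = 2.109.
Areal scale at 30.6°: h·k = 1.000 × 1.162 = 1.162.
Ratio = 2.109/1.162 ≈ 1.82.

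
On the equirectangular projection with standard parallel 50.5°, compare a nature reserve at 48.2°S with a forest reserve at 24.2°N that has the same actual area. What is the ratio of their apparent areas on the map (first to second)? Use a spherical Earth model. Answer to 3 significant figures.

1.37

In the equirectangular projection with standard parallel φ₀ = 50.5° (x = Rλ cos φ₀, y = Rφ), meridians are true-scale (h = 1) and the parallel scale is k = cos φ₀ / cos φ.
Areal scale at 48.2°: h·k = 1.000 × 0.9543 = 0.9543.
Areal scale at 24.2°: h·k = 1.000 × 0.6974 = 0.6974.
Ratio = 0.9543/0.6974 ≈ 1.37.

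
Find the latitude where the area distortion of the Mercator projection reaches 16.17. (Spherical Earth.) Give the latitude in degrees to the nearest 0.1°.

Mercator areal scale is sec²φ.
sec²φ = 16.17  ⇒  cos²φ = 0.06184  ⇒  cos φ = 0.2487.
φ = arccos(0.2487) ≈ 75.6°.

75.6°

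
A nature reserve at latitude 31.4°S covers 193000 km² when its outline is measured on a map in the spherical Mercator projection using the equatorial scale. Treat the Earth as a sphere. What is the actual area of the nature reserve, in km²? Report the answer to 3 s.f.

141000 km²

Mercator is conformal, so the point scale is isotropic: h = k = sec φ = 1/cos φ.
Areal scale = k² = sec²φ = 1/cos²(31.4°) = 1/0.8536² = 1.373.
True area = apparent / (areal scale) = 193000 / 1.373 ≈ 141000 km².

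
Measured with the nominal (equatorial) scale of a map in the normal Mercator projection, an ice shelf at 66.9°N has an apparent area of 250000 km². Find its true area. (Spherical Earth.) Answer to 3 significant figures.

The Mercator projection is conformal; its linear scale factor is the same in every direction and equals sec φ = 1/cos φ.
Areal scale = k² = sec²φ = 1/cos²(66.9°) = 1/0.3923² = 6.497.
True area = apparent / (areal scale) = 250000 / 6.497 ≈ 38500 km².

38500 km²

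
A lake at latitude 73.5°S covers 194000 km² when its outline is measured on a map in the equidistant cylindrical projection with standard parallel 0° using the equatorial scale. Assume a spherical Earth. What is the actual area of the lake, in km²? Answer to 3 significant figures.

In the plate carrée (x = Rλ, y = Rφ), meridians are true-scale (h = 1) and parallels are stretched by k = sec φ.
Areal scale = h·k = 1 × sec φ; at 73.5°, h = 1.000, k = 3.521, so h·k = 3.521.
True area = apparent / (areal scale) = 194000 / 3.521 ≈ 55100 km².

55100 km²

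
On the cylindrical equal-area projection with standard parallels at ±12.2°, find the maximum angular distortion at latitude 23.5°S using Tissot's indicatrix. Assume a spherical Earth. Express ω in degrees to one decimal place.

A cylindrical equal-area projection with standard parallel φ₀ has meridian scale h = cos φ / cos φ₀ and parallel scale k = cos φ₀ / cos φ (so areas are preserved, h·k = 1).
At 23.5°: h = 0.9382, k = 1.066; principal scales a = 1.066, b = 0.9382.
sin(ω/2) = (a − b)/(a + b) = 0.1276/2.004 = 0.06365, so ω = 2 arcsin(0.06365) ≈ 7.3°.

7.3°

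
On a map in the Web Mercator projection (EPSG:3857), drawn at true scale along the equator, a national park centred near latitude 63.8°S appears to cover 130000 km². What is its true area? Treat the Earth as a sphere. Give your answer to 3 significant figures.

25300 km²

The Mercator projection is conformal; its linear scale factor is the same in every direction and equals sec φ = 1/cos φ.
Areal scale = k² = sec²φ = 1/cos²(63.8°) = 1/0.4415² = 5.130.
True area = apparent / (areal scale) = 130000 / 5.130 ≈ 25300 km².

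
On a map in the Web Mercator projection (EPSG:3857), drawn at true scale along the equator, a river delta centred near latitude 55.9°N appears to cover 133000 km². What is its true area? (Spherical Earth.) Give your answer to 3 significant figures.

41800 km²

The Mercator projection is conformal; its linear scale factor is the same in every direction and equals sec φ = 1/cos φ.
Areal scale = k² = sec²φ = 1/cos²(55.9°) = 1/0.5606² = 3.182.
True area = apparent / (areal scale) = 133000 / 3.182 ≈ 41800 km².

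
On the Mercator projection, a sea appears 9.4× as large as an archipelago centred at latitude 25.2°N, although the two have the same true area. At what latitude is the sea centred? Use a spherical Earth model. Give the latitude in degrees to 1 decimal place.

Mercator areal scale is sec²φ, so apparent-area ratio = sec²φ₁ / sec²φ₂ = cos²φ₂ / cos²φ₁.
cos²φ₂ / cos²φ₁ = 9.4  ⇒  cos φ₁ = cos 25.2° / √9.4 = 0.9048/3.066 = 0.2951.
φ₁ = arccos(0.2951) ≈ 72.8°.

72.8°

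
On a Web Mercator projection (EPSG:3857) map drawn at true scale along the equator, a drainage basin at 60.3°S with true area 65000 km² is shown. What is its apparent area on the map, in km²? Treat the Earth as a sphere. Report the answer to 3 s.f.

265000 km²

For Mercator, h = k = sec φ (a conformal cylindrical projection has a single point scale, 1/cos φ).
Areal scale = k² = sec²φ = 1/cos²(60.3°) = 1/0.4955² = 4.074.
Apparent area = 65000 × 4.074 ≈ 265000 km².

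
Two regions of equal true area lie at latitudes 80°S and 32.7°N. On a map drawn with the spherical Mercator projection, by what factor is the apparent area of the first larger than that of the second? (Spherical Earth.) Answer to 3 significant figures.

Mercator is conformal with k = sec φ, so areal scale = k² = sec²φ.
At 80°: sec²(80°) = 1/0.1736² = 33.16.
At 32.7°: sec²(32.7°) = 1/0.8415² = 1.412.
Ratio = 33.16/1.412 = cos²(32.7°)/cos²(80°) ≈ 23.5.

23.5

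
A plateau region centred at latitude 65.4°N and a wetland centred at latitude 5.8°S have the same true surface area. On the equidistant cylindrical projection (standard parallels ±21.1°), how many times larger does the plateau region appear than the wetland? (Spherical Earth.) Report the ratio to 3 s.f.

2.39

In the equirectangular projection with standard parallel φ₀ = 21.1° (x = Rλ cos φ₀, y = Rφ), meridians are true-scale (h = 1) and the parallel scale is k = cos φ₀ / cos φ.
Areal scale at 65.4°: h·k = 1.000 × 2.241 = 2.241.
Areal scale at 5.8°: h·k = 1.000 × 0.9378 = 0.9378.
Ratio = 2.241/0.9378 ≈ 2.39.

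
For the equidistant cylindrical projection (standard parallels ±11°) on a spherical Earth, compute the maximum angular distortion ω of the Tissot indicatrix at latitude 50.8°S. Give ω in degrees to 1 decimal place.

In the equirectangular projection with standard parallel φ₀ = 11° (x = Rλ cos φ₀, y = Rφ), meridians are true-scale (h = 1) and the parallel scale is k = cos φ₀ / cos φ.
At 50.8°: h = 1.000, k = 1.553; principal scales a = 1.553, b = 1.000.
sin(ω/2) = (a − b)/(a + b) = 0.5531/2.553 = 0.2166, so ω = 2 arcsin(0.2166) ≈ 25.0°.

25.0°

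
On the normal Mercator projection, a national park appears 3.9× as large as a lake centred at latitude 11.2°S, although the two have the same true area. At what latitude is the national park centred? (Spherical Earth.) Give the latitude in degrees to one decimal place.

For equal true areas on Mercator, apparent areas scale as sec²φ, so the ratio is cos²φ₂ / cos²φ₁.
cos²φ₂ / cos²φ₁ = 3.9  ⇒  cos φ₁ = cos 11.2° / √3.9 = 0.9810/1.975 = 0.4967.
φ₁ = arccos(0.4967) ≈ 60.2°.

60.2°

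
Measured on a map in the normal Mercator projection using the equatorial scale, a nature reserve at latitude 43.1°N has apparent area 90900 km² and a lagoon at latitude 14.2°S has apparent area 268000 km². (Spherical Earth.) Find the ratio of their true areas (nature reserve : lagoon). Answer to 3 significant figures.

0.192

Since Mercator area scale is 1/cos²φ, the true area equals the apparent area multiplied by cos²φ.
True area of nature reserve: 90900 × cos²(43.1°) = 90900 × 0.5331 = 48460 km².
True area of lagoon: 268000 × cos²(14.2°) = 268000 × 0.9398 = 251900 km².
Ratio = 48460 / 251900 ≈ 0.192.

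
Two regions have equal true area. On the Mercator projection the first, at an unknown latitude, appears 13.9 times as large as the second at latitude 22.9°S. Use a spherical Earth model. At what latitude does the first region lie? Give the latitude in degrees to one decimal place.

75.7°

For equal true areas on Mercator, apparent areas scale as sec²φ, so the ratio is cos²φ₂ / cos²φ₁.
cos²φ₂ / cos²φ₁ = 13.9  ⇒  cos φ₁ = cos 22.9° / √13.9 = 0.9212/3.728 = 0.2471.
φ₁ = arccos(0.2471) ≈ 75.7°.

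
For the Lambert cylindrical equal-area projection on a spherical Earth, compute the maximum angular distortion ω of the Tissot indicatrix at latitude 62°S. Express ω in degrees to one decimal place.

79.4°

The Lambert cylindrical equal-area projection is the cylindrical equal-area projection with its standard parallel at the equator (φ₀ = 0). Cylindrical equal-area (φ₀ = 0°): h = cos φ / cos 0° along meridians, k = cos 0° / cos φ along parallels; h·k = 1.
At 62°: h = 0.4695, k = 2.130; principal scales a = 2.130, b = 0.4695.
sin(ω/2) = (a − b)/(a + b) = 1.661/2.600 = 0.6388, so ω = 2 arcsin(0.6388) ≈ 79.4°.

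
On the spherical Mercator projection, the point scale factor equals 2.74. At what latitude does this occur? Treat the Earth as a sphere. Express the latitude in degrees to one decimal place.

Mercator scale is k = sec φ = 1/cos φ.
1/cos φ = 2.74  ⇒  cos φ = 0.3650  ⇒  φ = arccos(0.3650) ≈ 68.6°.

68.6°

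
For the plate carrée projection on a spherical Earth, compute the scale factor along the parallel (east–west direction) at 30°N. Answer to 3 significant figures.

1.15

Plate carrée maps x = Rλ, y = Rφ. The meridian scale is h = 1 and the parallel scale is k = 1/cos φ = sec φ.
k = 1/cos 30° = 1/0.8660 = 1.155.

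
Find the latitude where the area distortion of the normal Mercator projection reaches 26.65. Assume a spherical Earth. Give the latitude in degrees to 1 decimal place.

Mercator areal scale is sec²φ.
sec²φ = 26.65  ⇒  cos²φ = 0.03752  ⇒  cos φ = 0.1937.
φ = arccos(0.1937) ≈ 78.8°.

78.8°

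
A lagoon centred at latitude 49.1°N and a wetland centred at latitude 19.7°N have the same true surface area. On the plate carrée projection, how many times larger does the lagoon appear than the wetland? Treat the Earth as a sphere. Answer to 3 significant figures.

1.44

Plate carrée maps x = Rλ, y = Rφ. The meridian scale is h = 1 and the parallel scale is k = 1/cos φ = sec φ.
Areal scale at 49.1°: h·k = 1.000 × 1.527 = 1.527.
Areal scale at 19.7°: h·k = 1.000 × 1.062 = 1.062.
Ratio = 1.527/1.062 ≈ 1.44.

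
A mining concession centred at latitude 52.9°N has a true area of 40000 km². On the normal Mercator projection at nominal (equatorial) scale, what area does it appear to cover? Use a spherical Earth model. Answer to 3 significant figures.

For Mercator, h = k = sec φ (a conformal cylindrical projection has a single point scale, 1/cos φ).
Areal scale = k² = sec²φ = 1/cos²(52.9°) = 1/0.6032² = 2.748.
Apparent area = 40000 × 2.748 ≈ 110000 km².

110000 km²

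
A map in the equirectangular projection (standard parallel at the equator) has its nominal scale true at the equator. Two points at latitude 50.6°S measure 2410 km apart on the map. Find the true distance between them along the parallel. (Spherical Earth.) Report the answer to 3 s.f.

For the equirectangular projection with φ₀ = 0 (plate carrée), h = 1 along meridians and k = sec φ along parallels.
Along the parallel at 50.6°, map distances are exaggerated by k = sec 50.6° = 1.575.
True distance = 2410 / 1.575 = 2410 × cos 50.6° ≈ 1530 km.

1530 km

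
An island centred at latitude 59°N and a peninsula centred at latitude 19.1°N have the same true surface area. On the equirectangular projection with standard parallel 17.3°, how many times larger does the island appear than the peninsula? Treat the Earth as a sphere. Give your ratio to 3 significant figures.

With standard parallel φ₀ = 17.3°, the equirectangular projection gives x = Rλ cos φ₀, y = Rφ, so h = 1 and k = cos 17.3° / cos φ.
Areal scale at 59°: h·k = 1.000 × 1.854 = 1.854.
Areal scale at 19.1°: h·k = 1.000 × 1.010 = 1.010.
Ratio = 1.854/1.010 ≈ 1.83.

1.83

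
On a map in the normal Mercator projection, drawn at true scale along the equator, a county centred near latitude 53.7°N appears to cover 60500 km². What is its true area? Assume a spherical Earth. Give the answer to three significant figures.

The Mercator projection is conformal; its linear scale factor is the same in every direction and equals sec φ = 1/cos φ.
Areal scale = k² = sec²φ = 1/cos²(53.7°) = 1/0.5920² = 2.853.
True area = apparent / (areal scale) = 60500 / 2.853 ≈ 21200 km².

21200 km²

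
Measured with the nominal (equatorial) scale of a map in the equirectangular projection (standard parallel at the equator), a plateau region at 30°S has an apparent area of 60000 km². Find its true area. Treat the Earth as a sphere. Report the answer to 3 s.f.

For the equirectangular projection with φ₀ = 0 (plate carrée), h = 1 along meridians and k = sec φ along parallels.
Areal scale = h·k = 1 × sec φ; at 30°, h = 1.000, k = 1.155, so h·k = 1.155.
True area = apparent / (areal scale) = 60000 / 1.155 ≈ 52000 km².

52000 km²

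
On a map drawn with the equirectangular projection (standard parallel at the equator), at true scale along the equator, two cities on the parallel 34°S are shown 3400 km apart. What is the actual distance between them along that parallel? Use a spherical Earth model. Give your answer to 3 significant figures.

2820 km

For the equirectangular projection with φ₀ = 0 (plate carrée), h = 1 along meridians and k = sec φ along parallels.
Along the parallel at 34°, map distances are exaggerated by k = sec 34° = 1.206.
True distance = 3400 / 1.206 = 3400 × cos 34° ≈ 2820 km.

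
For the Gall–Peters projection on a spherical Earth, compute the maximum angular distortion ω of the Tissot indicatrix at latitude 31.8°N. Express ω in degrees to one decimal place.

The Gall–Peters projection is cylindrical equal-area with φ₀ = 45°. Cylindrical equal-area (φ₀ = 45°): h = cos φ / cos 45° along meridians, k = cos 45° / cos φ along parallels; h·k = 1.
At 31.8°: h = 1.202, k = 0.8320; principal scales a = 1.202, b = 0.8320.
sin(ω/2) = (a − b)/(a + b) = 0.3699/2.034 = 0.1819, so ω = 2 arcsin(0.1819) ≈ 21.0°.

21.0°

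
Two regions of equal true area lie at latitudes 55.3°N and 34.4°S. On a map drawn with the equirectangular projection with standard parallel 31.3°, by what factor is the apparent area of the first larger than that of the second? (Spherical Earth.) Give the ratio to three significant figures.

The equidistant cylindrical projection with φ₀ = 31.3° has h = 1 (meridians true) and k = cos φ₀ / cos φ along parallels.
Areal scale at 55.3°: h·k = 1.000 × 1.501 = 1.501.
Areal scale at 34.4°: h·k = 1.000 × 1.036 = 1.036.
Ratio = 1.501/1.036 ≈ 1.45.

1.45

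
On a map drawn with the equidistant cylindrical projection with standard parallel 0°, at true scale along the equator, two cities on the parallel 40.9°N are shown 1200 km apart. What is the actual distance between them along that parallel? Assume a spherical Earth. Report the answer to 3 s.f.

In the plate carrée (x = Rλ, y = Rφ), meridians are true-scale (h = 1) and parallels are stretched by k = sec φ.
Along the parallel at 40.9°, map distances are exaggerated by k = sec 40.9° = 1.323.
True distance = 1200 / 1.323 = 1200 × cos 40.9° ≈ 907 km.

907 km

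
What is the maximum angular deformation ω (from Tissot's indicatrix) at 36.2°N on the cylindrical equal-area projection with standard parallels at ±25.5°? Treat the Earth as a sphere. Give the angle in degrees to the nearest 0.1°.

12.8°

For cylindrical equal-area with standard parallel φ₀, h = cos φ / cos φ₀ and k = cos φ₀ / cos φ, so h·k = 1.
At 36.2°: h = 0.8941, k = 1.119; principal scales a = 1.119, b = 0.8941.
sin(ω/2) = (a − b)/(a + b) = 0.2244/2.013 = 0.1115, so ω = 2 arcsin(0.1115) ≈ 12.8°.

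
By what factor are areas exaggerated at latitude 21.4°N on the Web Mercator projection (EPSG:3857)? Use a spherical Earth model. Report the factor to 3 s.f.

Mercator is conformal, so the point scale is isotropic: h = k = sec φ = 1/cos φ.
Areal scale = k² = sec²φ = 1/cos²(21.4°) = 1/0.9311² = 1.154.

1.15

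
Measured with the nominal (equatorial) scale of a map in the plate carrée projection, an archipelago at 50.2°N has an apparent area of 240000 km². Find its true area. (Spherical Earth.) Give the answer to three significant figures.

154000 km²

Plate carrée maps x = Rλ, y = Rφ. The meridian scale is h = 1 and the parallel scale is k = 1/cos φ = sec φ.
Areal scale = h·k = 1 × sec φ; at 50.2°, h = 1.000, k = 1.562, so h·k = 1.562.
True area = apparent / (areal scale) = 240000 / 1.562 ≈ 154000 km².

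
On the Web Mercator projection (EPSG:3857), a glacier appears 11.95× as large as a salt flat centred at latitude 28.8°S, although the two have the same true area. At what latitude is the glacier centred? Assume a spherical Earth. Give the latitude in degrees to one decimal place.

On Mercator, (apparent₁)/(apparent₂) = sec²φ₁ / sec²φ₂ when true areas are equal.
cos²φ₂ / cos²φ₁ = 11.95  ⇒  cos φ₁ = cos 28.8° / √11.95 = 0.8763/3.457 = 0.2535.
φ₁ = arccos(0.2535) ≈ 75.3°.

75.3°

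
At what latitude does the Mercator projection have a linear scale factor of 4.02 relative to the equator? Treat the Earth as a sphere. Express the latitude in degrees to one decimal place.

Mercator scale is k = sec φ = 1/cos φ.
1/cos φ = 4.02  ⇒  cos φ = 0.2488  ⇒  φ = arccos(0.2488) ≈ 75.6°.

75.6°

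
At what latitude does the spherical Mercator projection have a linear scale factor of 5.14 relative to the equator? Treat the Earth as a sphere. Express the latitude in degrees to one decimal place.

Mercator scale is k = sec φ = 1/cos φ.
1/cos φ = 5.14  ⇒  cos φ = 0.1946  ⇒  φ = arccos(0.1946) ≈ 78.8°.

78.8°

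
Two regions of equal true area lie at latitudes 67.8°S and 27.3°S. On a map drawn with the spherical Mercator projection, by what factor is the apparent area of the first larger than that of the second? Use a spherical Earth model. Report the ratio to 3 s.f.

Mercator areal scale is sec²φ.
At 67.8°: sec²(67.8°) = 1/0.3778² = 7.005.
At 27.3°: sec²(27.3°) = 1/0.8886² = 1.266.
Ratio = 7.005/1.266 = cos²(27.3°)/cos²(67.8°) ≈ 5.53.

5.53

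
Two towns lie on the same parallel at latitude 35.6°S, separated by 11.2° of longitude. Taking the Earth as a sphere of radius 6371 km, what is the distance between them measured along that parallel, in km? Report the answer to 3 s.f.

1010 km

Arc length along a parallel = R cos φ · Δλ (with Δλ in radians).
= 6371 × cos 35.6° × (11.2° × π/180) = 6371 × 0.8131 × 0.1955 ≈ 1010 km.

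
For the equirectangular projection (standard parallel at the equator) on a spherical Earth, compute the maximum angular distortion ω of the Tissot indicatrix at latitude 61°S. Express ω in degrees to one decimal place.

For the equirectangular projection with φ₀ = 0 (plate carrée), h = 1 along meridians and k = sec φ along parallels.
At 61°: h = 1.000, k = 2.063; principal scales a = 2.063, b = 1.000.
sin(ω/2) = (a − b)/(a + b) = 1.063/3.063 = 0.3470, so ω = 2 arcsin(0.3470) ≈ 40.6°.

40.6°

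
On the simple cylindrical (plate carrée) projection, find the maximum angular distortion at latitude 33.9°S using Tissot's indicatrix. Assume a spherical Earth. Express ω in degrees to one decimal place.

Plate carrée maps x = Rλ, y = Rφ. The meridian scale is h = 1 and the parallel scale is k = 1/cos φ = sec φ.
At 33.9°: h = 1.000, k = 1.205; principal scales a = 1.205, b = 1.000.
sin(ω/2) = (a − b)/(a + b) = 0.2048/2.205 = 0.09289, so ω = 2 arcsin(0.09289) ≈ 10.7°.

10.7°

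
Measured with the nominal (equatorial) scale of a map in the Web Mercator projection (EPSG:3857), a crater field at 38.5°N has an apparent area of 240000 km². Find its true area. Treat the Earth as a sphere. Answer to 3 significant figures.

147000 km²

The Mercator projection is conformal; its linear scale factor is the same in every direction and equals sec φ = 1/cos φ.
Areal scale = k² = sec²φ = 1/cos²(38.5°) = 1/0.7826² = 1.633.
True area = apparent / (areal scale) = 240000 / 1.633 ≈ 147000 km².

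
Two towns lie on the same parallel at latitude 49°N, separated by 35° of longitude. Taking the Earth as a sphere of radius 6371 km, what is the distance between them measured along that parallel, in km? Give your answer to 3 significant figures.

Arc length along a parallel = R cos φ · Δλ (with Δλ in radians).
= 6371 × cos 49° × (35° × π/180) = 6371 × 0.6561 × 0.6109 ≈ 2550 km.

2550 km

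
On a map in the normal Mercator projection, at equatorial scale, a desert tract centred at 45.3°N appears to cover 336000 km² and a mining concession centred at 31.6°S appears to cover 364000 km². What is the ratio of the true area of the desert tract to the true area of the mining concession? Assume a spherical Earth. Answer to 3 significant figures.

Since Mercator area scale is 1/cos²φ, the true area equals the apparent area multiplied by cos²φ.
True area of desert tract: 336000 × cos²(45.3°) = 336000 × 0.4948 = 166200 km².
True area of mining concession: 364000 × cos²(31.6°) = 364000 × 0.7254 = 264100 km².
Ratio = 166200 / 264100 ≈ 0.630.

0.630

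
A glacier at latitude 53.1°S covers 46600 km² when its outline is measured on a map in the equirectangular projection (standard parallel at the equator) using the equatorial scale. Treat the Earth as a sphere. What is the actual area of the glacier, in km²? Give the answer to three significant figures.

Plate carrée maps x = Rλ, y = Rφ. The meridian scale is h = 1 and the parallel scale is k = 1/cos φ = sec φ.
Areal scale = h·k = 1 × sec φ; at 53.1°, h = 1.000, k = 1.666, so h·k = 1.666.
True area = apparent / (areal scale) = 46600 / 1.666 ≈ 28000 km².

28000 km²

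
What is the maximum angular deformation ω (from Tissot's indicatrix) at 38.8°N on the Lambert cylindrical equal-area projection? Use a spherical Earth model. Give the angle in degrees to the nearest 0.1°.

The Lambert cylindrical equal-area projection is the cylindrical equal-area projection with its standard parallel at the equator (φ₀ = 0). For cylindrical equal-area with standard parallel φ₀, h = cos φ / cos φ₀ and k = cos φ₀ / cos φ, so h·k = 1.
At 38.8°: h = 0.7793, k = 1.283; principal scales a = 1.283, b = 0.7793.
sin(ω/2) = (a − b)/(a + b) = 0.5038/2.062 = 0.2443, so ω = 2 arcsin(0.2443) ≈ 28.3°.

28.3°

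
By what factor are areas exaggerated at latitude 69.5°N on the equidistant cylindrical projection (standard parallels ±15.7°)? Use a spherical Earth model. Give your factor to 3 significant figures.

In the equirectangular projection with standard parallel φ₀ = 15.7° (x = Rλ cos φ₀, y = Rφ), meridians are true-scale (h = 1) and the parallel scale is k = cos φ₀ / cos φ.
Areal scale = h·k = 1 × cos φ₀ / cos φ; at 69.5°, h = 1.000, k = 2.749, so h·k = 2.749.

2.75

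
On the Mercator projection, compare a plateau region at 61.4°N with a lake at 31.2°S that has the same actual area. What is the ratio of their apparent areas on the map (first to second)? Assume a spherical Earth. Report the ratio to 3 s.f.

3.19

On Mercator, area is exaggerated by sec²φ = 1/cos²φ.
At 61.4°: sec²(61.4°) = 1/0.4787² = 4.364.
At 31.2°: sec²(31.2°) = 1/0.8554² = 1.367.
Ratio = 4.364/1.367 = cos²(31.2°)/cos²(61.4°) ≈ 3.19.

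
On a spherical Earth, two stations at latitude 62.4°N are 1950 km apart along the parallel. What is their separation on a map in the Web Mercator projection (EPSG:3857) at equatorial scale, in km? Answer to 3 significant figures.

4210 km

For Mercator, h = k = sec φ (a conformal cylindrical projection has a single point scale, 1/cos φ).
Along the parallel, k = sec 62.4° = 1/0.4633 = 2.158.
Map distance = 1950 × 2.158 ≈ 4210 km.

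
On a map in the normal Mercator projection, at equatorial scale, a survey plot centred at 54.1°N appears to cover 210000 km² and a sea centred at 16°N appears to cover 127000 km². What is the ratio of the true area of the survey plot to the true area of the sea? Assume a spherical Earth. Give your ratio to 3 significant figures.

0.615

Since Mercator area scale is 1/cos²φ, the true area equals the apparent area multiplied by cos²φ.
True area of survey plot: 210000 × cos²(54.1°) = 210000 × 0.3438 = 72200 km².
True area of sea: 127000 × cos²(16°) = 127000 × 0.9240 = 117400 km².
Ratio = 72200 / 117400 ≈ 0.615.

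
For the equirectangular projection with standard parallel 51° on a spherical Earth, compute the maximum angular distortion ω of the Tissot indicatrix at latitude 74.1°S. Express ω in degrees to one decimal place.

46.3°

The equidistant cylindrical projection with φ₀ = 51° has h = 1 (meridians true) and k = cos φ₀ / cos φ along parallels.
At 74.1°: h = 1.000, k = 2.297; principal scales a = 2.297, b = 1.000.
sin(ω/2) = (a − b)/(a + b) = 1.297/3.297 = 0.3934, so ω = 2 arcsin(0.3934) ≈ 46.3°.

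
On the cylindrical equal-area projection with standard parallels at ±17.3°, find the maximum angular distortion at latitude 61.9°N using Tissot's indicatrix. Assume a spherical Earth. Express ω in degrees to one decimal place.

For cylindrical equal-area with standard parallel φ₀, h = cos φ / cos φ₀ and k = cos φ₀ / cos φ, so h·k = 1.
At 61.9°: h = 0.4933, k = 2.027; principal scales a = 2.027, b = 0.4933.
sin(ω/2) = (a − b)/(a + b) = 1.534/2.520 = 0.6085, so ω = 2 arcsin(0.6085) ≈ 75.0°.

75.0°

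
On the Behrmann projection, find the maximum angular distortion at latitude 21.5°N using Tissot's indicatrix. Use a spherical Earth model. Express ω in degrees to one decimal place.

The Behrmann projection is cylindrical equal-area with φ₀ = 30°. A cylindrical equal-area projection with standard parallel φ₀ has meridian scale h = cos φ / cos φ₀ and parallel scale k = cos φ₀ / cos φ (so areas are preserved, h·k = 1).
At 21.5°: h = 1.074, k = 0.9308; principal scales a = 1.074, b = 0.9308.
sin(ω/2) = (a − b)/(a + b) = 0.1436/2.005 = 0.07160, so ω = 2 arcsin(0.07160) ≈ 8.2°.

8.2°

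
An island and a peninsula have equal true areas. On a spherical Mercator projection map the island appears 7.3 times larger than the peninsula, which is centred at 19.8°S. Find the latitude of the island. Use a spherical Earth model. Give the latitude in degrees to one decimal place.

Mercator areal scale is sec²φ, so apparent-area ratio = sec²φ₁ / sec²φ₂ = cos²φ₂ / cos²φ₁.
cos²φ₂ / cos²φ₁ = 7.3  ⇒  cos φ₁ = cos 19.8° / √7.3 = 0.9409/2.702 = 0.3482.
φ₁ = arccos(0.3482) ≈ 69.6°.

69.6°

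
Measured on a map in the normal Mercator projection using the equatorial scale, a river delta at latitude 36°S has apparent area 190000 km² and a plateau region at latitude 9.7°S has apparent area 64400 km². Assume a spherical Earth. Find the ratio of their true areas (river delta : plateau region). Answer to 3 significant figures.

On Mercator the areal scale is sec²φ, so true area = apparent × cos²φ.
True area of river delta: 190000 × cos²(36°) = 190000 × 0.6545 = 124400 km².
True area of plateau region: 64400 × cos²(9.7°) = 64400 × 0.9716 = 62570 km².
Ratio = 124400 / 62570 ≈ 1.99.

1.99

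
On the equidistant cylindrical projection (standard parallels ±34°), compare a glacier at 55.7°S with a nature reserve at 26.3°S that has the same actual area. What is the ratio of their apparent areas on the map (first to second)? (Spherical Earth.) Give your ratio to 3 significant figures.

1.59

The equidistant cylindrical projection with φ₀ = 34° has h = 1 (meridians true) and k = cos φ₀ / cos φ along parallels.
Areal scale at 55.7°: h·k = 1.000 × 1.471 = 1.471.
Areal scale at 26.3°: h·k = 1.000 × 0.9248 = 0.9248.
Ratio = 1.471/0.9248 ≈ 1.59.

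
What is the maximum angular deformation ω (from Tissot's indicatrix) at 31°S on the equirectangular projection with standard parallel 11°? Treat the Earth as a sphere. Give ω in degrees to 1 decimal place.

7.8°

The equidistant cylindrical projection with φ₀ = 11° has h = 1 (meridians true) and k = cos φ₀ / cos φ along parallels.
At 31°: h = 1.000, k = 1.145; principal scales a = 1.145, b = 1.000.
sin(ω/2) = (a − b)/(a + b) = 0.1452/2.145 = 0.06769, so ω = 2 arcsin(0.06769) ≈ 7.8°.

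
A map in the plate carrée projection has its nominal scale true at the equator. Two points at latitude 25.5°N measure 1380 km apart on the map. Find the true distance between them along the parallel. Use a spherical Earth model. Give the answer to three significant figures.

1250 km

Plate carrée maps x = Rλ, y = Rφ. The meridian scale is h = 1 and the parallel scale is k = 1/cos φ = sec φ.
Along the parallel at 25.5°, map distances are exaggerated by k = sec 25.5° = 1.108.
True distance = 1380 / 1.108 = 1380 × cos 25.5° ≈ 1250 km.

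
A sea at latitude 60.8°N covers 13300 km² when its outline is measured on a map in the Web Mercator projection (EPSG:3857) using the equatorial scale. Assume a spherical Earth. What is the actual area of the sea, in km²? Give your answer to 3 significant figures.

The Mercator projection is conformal; its linear scale factor is the same in every direction and equals sec φ = 1/cos φ.
Areal scale = k² = sec²φ = 1/cos²(60.8°) = 1/0.4879² = 4.202.
True area = apparent / (areal scale) = 13300 / 4.202 ≈ 3170 km².

3170 km²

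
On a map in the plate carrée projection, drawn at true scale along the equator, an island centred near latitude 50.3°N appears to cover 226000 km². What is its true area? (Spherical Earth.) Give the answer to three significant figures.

144000 km²

In the plate carrée (x = Rλ, y = Rφ), meridians are true-scale (h = 1) and parallels are stretched by k = sec φ.
Areal scale = h·k = 1 × sec φ; at 50.3°, h = 1.000, k = 1.566, so h·k = 1.566.
True area = apparent / (areal scale) = 226000 / 1.566 ≈ 144000 km².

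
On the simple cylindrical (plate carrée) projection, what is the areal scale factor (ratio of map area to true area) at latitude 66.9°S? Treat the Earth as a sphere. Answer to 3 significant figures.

In the plate carrée (x = Rλ, y = Rφ), meridians are true-scale (h = 1) and parallels are stretched by k = sec φ.
Areal scale = h·k = 1 × sec φ; at 66.9°, h = 1.000, k = 2.549, so h·k = 2.549.

2.55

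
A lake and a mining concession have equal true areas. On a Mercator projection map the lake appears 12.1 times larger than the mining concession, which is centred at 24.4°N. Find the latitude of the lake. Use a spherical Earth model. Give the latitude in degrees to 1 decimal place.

74.8°

For equal true areas on Mercator, apparent areas scale as sec²φ, so the ratio is cos²φ₂ / cos²φ₁.
cos²φ₂ / cos²φ₁ = 12.1  ⇒  cos φ₁ = cos 24.4° / √12.1 = 0.9107/3.479 = 0.2618.
φ₁ = arccos(0.2618) ≈ 74.8°.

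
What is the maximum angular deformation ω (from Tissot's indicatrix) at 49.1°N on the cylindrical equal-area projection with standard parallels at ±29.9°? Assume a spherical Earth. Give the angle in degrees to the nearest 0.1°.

Cylindrical equal-area (φ₀ = 29.9°): h = cos φ / cos 29.9° along meridians, k = cos 29.9° / cos φ along parallels; h·k = 1.
At 49.1°: h = 0.7553, k = 1.324; principal scales a = 1.324, b = 0.7553.
sin(ω/2) = (a − b)/(a + b) = 0.5688/2.079 = 0.2735, so ω = 2 arcsin(0.2735) ≈ 31.7°.

31.7°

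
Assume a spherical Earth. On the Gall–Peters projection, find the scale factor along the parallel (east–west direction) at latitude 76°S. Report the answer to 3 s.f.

2.92

The Gall–Peters projection is cylindrical equal-area with φ₀ = 45°. Cylindrical equal-area (φ₀ = 45°): h = cos φ / cos 45° along meridians, k = cos 45° / cos φ along parallels; h·k = 1.
k = cos 45° / cos 76° = 0.7071/0.2419 = 2.923.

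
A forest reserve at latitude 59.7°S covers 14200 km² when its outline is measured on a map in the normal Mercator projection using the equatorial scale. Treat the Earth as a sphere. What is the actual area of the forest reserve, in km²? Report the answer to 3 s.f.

3610 km²

The Mercator projection is conformal; its linear scale factor is the same in every direction and equals sec φ = 1/cos φ.
Areal scale = k² = sec²φ = 1/cos²(59.7°) = 1/0.5045² = 3.929.
True area = apparent / (areal scale) = 14200 / 3.929 ≈ 3610 km².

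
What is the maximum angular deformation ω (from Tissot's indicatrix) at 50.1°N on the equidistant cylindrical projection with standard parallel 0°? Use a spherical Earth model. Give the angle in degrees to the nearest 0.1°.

Plate carrée maps x = Rλ, y = Rφ. The meridian scale is h = 1 and the parallel scale is k = 1/cos φ = sec φ.
At 50.1°: h = 1.000, k = 1.559; principal scales a = 1.559, b = 1.000.
sin(ω/2) = (a − b)/(a + b) = 0.5590/2.559 = 0.2184, so ω = 2 arcsin(0.2184) ≈ 25.2°.

25.2°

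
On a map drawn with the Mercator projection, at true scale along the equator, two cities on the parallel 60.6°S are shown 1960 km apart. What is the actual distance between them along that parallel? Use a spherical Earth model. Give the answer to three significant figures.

The Mercator projection is conformal; its linear scale factor is the same in every direction and equals sec φ = 1/cos φ.
Along the parallel at 60.6°, map distances are exaggerated by k = sec 60.6° = 2.037.
True distance = 1960 / 2.037 = 1960 × cos 60.6° ≈ 962 km.

962 km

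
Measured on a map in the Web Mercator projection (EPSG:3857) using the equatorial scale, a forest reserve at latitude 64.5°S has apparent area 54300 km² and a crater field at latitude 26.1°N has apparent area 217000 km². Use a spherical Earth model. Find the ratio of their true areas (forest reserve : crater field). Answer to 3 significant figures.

Since Mercator area scale is 1/cos²φ, the true area equals the apparent area multiplied by cos²φ.
True area of forest reserve: 54300 × cos²(64.5°) = 54300 × 0.1853 = 10060 km².
True area of crater field: 217000 × cos²(26.1°) = 217000 × 0.8065 = 175000 km².
Ratio = 10060 / 175000 ≈ 0.0575.

0.0575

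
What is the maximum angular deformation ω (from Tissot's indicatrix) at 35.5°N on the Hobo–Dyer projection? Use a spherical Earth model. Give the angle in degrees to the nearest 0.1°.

3.0°

Hobo–Dyer is a cylindrical equal-area projection with standard parallels at ±37.5°. For cylindrical equal-area with standard parallel φ₀, h = cos φ / cos φ₀ and k = cos φ₀ / cos φ, so h·k = 1.
At 35.5°: h = 1.026, k = 0.9745; principal scales a = 1.026, b = 0.9745.
sin(ω/2) = (a − b)/(a + b) = 0.05167/2.001 = 0.02583, so ω = 2 arcsin(0.02583) ≈ 3.0°.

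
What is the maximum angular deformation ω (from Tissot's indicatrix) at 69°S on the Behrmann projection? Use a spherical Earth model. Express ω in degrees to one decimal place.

90.1°

Behrmann is a cylindrical equal-area projection with standard parallels at ±30°. Cylindrical equal-area (φ₀ = 30°): h = cos φ / cos 30° along meridians, k = cos 30° / cos φ along parallels; h·k = 1.
At 69°: h = 0.4138, k = 2.417; principal scales a = 2.417, b = 0.4138.
sin(ω/2) = (a − b)/(a + b) = 2.003/2.830 = 0.7076, so ω = 2 arcsin(0.7076) ≈ 90.1°.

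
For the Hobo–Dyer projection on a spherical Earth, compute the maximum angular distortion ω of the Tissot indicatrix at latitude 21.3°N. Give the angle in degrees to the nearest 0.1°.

18.3°

The Hobo–Dyer projection is cylindrical equal-area with φ₀ = 37.5°. Cylindrical equal-area (φ₀ = 37.5°): h = cos φ / cos 37.5° along meridians, k = cos 37.5° / cos φ along parallels; h·k = 1.
At 21.3°: h = 1.174, k = 0.8515; principal scales a = 1.174, b = 0.8515.
sin(ω/2) = (a − b)/(a + b) = 0.3229/2.026 = 0.1594, so ω = 2 arcsin(0.1594) ≈ 18.3°.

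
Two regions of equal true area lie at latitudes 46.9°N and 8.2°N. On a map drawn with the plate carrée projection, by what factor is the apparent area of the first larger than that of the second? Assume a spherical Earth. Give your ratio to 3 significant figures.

1.45

In the plate carrée (x = Rλ, y = Rφ), meridians are true-scale (h = 1) and parallels are stretched by k = sec φ.
Areal scale at 46.9°: h·k = 1.000 × 1.464 = 1.464.
Areal scale at 8.2°: h·k = 1.000 × 1.010 = 1.010.
Ratio = 1.464/1.010 ≈ 1.45.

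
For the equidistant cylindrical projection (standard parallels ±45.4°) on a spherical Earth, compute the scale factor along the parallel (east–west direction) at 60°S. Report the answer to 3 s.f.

1.40

With standard parallel φ₀ = 45.4°, the equirectangular projection gives x = Rλ cos φ₀, y = Rφ, so h = 1 and k = cos 45.4° / cos φ.
k = cos 45.4° / cos 60° = 0.7022/0.5000 = 1.404.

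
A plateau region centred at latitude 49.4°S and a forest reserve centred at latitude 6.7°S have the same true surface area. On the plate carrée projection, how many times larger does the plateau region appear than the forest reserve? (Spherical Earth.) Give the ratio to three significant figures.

1.53

In the plate carrée (x = Rλ, y = Rφ), meridians are true-scale (h = 1) and parallels are stretched by k = sec φ.
Areal scale at 49.4°: h·k = 1.000 × 1.537 = 1.537.
Areal scale at 6.7°: h·k = 1.000 × 1.007 = 1.007.
Ratio = 1.537/1.007 ≈ 1.53.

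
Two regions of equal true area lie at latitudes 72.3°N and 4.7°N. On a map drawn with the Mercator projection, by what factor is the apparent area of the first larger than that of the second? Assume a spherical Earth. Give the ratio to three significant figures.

On Mercator, area is exaggerated by sec²φ = 1/cos²φ.
At 72.3°: sec²(72.3°) = 1/0.3040² = 10.82.
At 4.7°: sec²(4.7°) = 1/0.9966² = 1.007.
Ratio = 10.82/1.007 = cos²(4.7°)/cos²(72.3°) ≈ 10.7.

10.7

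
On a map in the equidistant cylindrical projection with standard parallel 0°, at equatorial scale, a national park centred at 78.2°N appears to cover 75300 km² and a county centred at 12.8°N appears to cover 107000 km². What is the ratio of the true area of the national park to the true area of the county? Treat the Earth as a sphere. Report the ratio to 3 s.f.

Plate carrée has h = 1 and k = sec φ, giving areal scale sec φ; true area = (apparent area) · cos φ.
True area of national park: 75300 × cos(78.2°) = 75300 × 0.2045 = 15400 km².
True area of county: 107000 × cos(12.8°) = 107000 × 0.9751 = 104300 km².
Ratio = 15400 / 104300 ≈ 0.148.

0.148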